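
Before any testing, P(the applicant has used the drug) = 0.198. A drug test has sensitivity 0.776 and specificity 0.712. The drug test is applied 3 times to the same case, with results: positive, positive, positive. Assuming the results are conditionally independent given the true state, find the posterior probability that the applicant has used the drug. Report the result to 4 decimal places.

Let H be the event that the applicant has used the drug; start with P(H) = 0.198. P('positive'|H) = 0.776, P('positive'|¬H) = 0.288.
Update on result 1 ('positive'): P(H) ← 0.776·0.1980 / (0.776·0.1980 + 0.288·0.8020) = 0.15365/0.38462 = 0.3995.
Update on result 2 ('positive'): P(H) ← 0.776·0.3995 / (0.776·0.3995 + 0.288·0.6005) = 0.30999/0.48294 = 0.6419.
Update on result 3 ('positive'): P(H) ← 0.776·0.6419 / (0.776·0.6419 + 0.288·0.3581) = 0.49810/0.60124 = 0.8285.

Posterior P(H) ≈ 0.8285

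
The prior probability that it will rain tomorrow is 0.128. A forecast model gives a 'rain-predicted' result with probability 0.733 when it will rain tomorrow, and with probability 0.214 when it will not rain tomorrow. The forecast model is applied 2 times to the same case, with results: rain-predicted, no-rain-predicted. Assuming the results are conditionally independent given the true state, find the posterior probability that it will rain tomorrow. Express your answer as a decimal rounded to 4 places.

Posterior P(H) ≈ 0.1459

Let H be the event that it will rain tomorrow; start with P(H) = 0.128. P('rain-predicted'|H) = 0.733, P('rain-predicted'|¬H) = 0.214.
Update on result 1 ('rain-predicted'): P(H) ← 0.733·0.1280 / (0.733·0.1280 + 0.214·0.8720) = 0.093824/0.28043 = 0.3346.
Update on result 2 ('no-rain-predicted'): P(H) ← 0.267·0.3346 / (0.267·0.3346 + 0.786·0.6654) = 0.089330/0.61236 = 0.1459.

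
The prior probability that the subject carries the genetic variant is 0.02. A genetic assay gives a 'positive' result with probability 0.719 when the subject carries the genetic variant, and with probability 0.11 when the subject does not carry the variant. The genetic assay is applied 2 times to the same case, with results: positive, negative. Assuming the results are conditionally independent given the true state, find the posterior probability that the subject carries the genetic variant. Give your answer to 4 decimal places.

Posterior P(H) ≈ 0.0404

Let H be the event that the subject carries the genetic variant; start with P(H) = 0.02. P('positive'|H) = 0.719, P('positive'|¬H) = 0.11.
Update on result 1 ('positive'): P(H) ← 0.719·0.0200 / (0.719·0.0200 + 0.11·0.9800) = 0.014380/0.12218 = 0.1177.
Update on result 2 ('negative'): P(H) ← 0.281·0.1177 / (0.281·0.1177 + 0.89·0.8823) = 0.033072/0.81832 = 0.0404.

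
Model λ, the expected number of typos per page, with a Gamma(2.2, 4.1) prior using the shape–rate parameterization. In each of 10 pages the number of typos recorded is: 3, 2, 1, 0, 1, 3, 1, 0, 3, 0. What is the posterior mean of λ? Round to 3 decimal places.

Total count ∑xᵢ = 14 over n = 10 pages.
Gamma is conjugate to the Poisson likelihood: posterior is Gamma(shape = 2.2+14 = 16.2, rate = 4.1+10 = 14.1).
E[λ | data] = 16.2/14.1 = 1.149.

Posterior mean ≈ 1.149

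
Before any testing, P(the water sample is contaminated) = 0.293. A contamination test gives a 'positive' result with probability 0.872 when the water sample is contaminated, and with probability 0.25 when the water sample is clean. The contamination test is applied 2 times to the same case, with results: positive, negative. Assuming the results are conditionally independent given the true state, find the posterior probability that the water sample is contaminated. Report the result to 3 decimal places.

With H the event that the water sample is contaminated, the joint likelihood of the observed sequence is P(data|H) = 0.872·0.128 = 0.11162 and P(data|¬H) = 0.25·0.75 = 0.18750.
Bayes: P(H|data) = 0.293·0.11162 / (0.293·0.11162 + 0.707·0.18750) = 0.032703/0.16527 = 0.1979.

Posterior P(H) ≈ 0.198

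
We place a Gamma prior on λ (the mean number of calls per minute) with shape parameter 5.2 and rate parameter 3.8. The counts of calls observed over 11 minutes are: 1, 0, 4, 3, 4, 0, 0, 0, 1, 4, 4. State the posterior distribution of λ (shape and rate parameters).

The Poisson likelihood adds the total count to the shape and the number of exposure periods to the rate. Here ∑xᵢ = 21 and n = 11, so shape 5.2→26.2 and rate 3.8→14.8.

Posterior: Gamma(shape=26.2, rate=14.8)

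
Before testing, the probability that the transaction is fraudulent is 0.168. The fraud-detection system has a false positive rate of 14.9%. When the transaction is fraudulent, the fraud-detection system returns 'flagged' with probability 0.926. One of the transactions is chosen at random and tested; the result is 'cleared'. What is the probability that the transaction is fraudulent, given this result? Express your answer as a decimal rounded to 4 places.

P(H | E) ≈ 0.0173

Let H be the event that the transaction is fraudulent. P(H) = 0.168, so P(¬H) = 0.832. With E the 'cleared' result, P(E|H) = 0.074 and P(E|¬H) = 0.851.
P(E) = 0.074·0.168 + 0.851·0.832 = 0.012432 + 0.70803 = 0.72046.
By Bayes' theorem, P(H|E) = 0.012432 / 0.72046 = 0.0173.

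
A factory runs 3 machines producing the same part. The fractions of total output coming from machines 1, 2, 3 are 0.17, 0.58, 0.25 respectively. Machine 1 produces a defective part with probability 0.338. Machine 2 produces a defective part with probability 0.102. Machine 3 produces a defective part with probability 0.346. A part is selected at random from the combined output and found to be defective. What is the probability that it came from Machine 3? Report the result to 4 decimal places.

P(defective|M1) = 0.338; P(defective|M2) = 0.102; P(defective|M3) = 0.346.
Prior × likelihood for each source: 0.17·0.338=0.05746, 0.58·0.102=0.05916, 0.25·0.346=0.08650. Summing gives P(defective) = 0.20312.
P(Machine 3 | defective) = 0.08650 / 0.20312 = 0.4259.

Posterior probability ≈ 0.4259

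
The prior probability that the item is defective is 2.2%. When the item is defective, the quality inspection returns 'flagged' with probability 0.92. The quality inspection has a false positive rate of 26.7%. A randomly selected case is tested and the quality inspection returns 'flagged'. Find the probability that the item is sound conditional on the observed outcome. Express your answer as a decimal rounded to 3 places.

P(¬H | E) ≈ 0.928

Let H be the event that the item is defective. P(H) = 0.022, so P(¬H) = 0.978. With E the 'flagged' result, P(E|H) = 0.92 and P(E|¬H) = 0.267.
P(E) = 0.92·0.022 + 0.267·0.978 = 0.020240 + 0.26113 = 0.28137.
By Bayes' theorem, P(H|E) = 0.020240 / 0.28137 = 0.072. Hence P(¬H|E) = 1 − 0.072 = 0.928.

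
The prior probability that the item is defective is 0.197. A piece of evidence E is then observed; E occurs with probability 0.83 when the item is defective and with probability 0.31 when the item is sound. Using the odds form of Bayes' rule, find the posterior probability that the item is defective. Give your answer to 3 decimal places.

Prior odds = 0.197/(1−0.197) = 0.24533.
Likelihood ratio for E = 0.83/0.31 = 2.6774.
Posterior odds = prior odds × LR = 0.65685.
Posterior probability = odds/(1+odds) = 0.65685/1.6569 = 0.396.

Posterior probability ≈ 0.396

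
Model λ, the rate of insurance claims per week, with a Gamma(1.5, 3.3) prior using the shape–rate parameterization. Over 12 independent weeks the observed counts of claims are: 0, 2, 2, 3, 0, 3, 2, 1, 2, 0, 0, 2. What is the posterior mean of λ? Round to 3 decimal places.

Posterior mean ≈ 1.209

The Poisson likelihood adds the total count to the shape and the number of exposure periods to the rate. Here ∑xᵢ = 17 and n = 12, so shape 1.5→18.5 and rate 3.3→15.3.
E[λ | data] = 18.5/15.3 = 1.209.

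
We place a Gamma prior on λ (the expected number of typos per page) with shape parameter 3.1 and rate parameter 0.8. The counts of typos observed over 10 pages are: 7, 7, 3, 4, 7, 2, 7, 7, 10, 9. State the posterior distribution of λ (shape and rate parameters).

The Poisson likelihood adds the total count to the shape and the number of exposure periods to the rate. Here ∑xᵢ = 63 and n = 10, so shape 3.1→66.1 and rate 0.8→10.8.

Posterior: Gamma(shape=66.1, rate=10.8)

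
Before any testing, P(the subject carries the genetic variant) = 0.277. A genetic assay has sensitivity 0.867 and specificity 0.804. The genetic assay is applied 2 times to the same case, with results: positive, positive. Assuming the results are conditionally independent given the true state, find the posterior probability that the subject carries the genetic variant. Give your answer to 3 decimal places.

Posterior P(H) ≈ 0.882

With H the event that the subject carries the genetic variant, the joint likelihood of the observed sequence is P(data|H) = 0.867·0.867 = 0.75169 and P(data|¬H) = 0.196·0.196 = 0.038416.
Bayes: P(H|data) = 0.277·0.75169 / (0.277·0.75169 + 0.723·0.038416) = 0.20822/0.23599 = 0.8823.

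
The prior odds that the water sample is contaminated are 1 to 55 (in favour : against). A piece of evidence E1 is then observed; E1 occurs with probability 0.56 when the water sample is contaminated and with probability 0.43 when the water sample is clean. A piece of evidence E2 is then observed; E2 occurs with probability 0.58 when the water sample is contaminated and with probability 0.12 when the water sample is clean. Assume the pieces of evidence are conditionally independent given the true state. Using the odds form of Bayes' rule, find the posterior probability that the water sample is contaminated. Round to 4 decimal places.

Prior odds = 1/55 = 0.018182. In log-odds, ln(0.018182) = -4.0073.
Add log likelihood ratios: ln(1.3023) + ln(4.8333) = 1.8397.
Posterior log-odds = -2.1676, so posterior odds = exp(-2.1676) = 0.11445. Converting, P(H|E) = 0.11445/1.1144 = 0.1027.

Posterior probability ≈ 0.1027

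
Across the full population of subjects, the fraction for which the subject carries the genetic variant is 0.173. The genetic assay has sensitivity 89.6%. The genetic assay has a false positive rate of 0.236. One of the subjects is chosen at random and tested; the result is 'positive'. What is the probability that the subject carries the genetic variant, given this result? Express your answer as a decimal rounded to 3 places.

P(H | E) ≈ 0.443

Write H for 'the subject carries the genetic variant'. Prior odds H:¬H = 0.173/0.827 = 0.20919. For the 'positive' outcome, the likelihood ratio is 0.896/0.236 = 3.7966.
Posterior odds = 0.20919 × 3.7966 = 0.79421, so P(H|E) = 0.79421/(1+0.79421) = 0.443.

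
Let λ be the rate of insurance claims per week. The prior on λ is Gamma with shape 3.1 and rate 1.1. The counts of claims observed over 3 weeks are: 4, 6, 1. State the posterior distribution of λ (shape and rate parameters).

The Poisson likelihood adds the total count to the shape and the number of exposure periods to the rate. Here ∑xᵢ = 11 and n = 3, so shape 3.1→14.1 and rate 1.1→4.1.

Posterior: Gamma(shape=14.1, rate=4.1)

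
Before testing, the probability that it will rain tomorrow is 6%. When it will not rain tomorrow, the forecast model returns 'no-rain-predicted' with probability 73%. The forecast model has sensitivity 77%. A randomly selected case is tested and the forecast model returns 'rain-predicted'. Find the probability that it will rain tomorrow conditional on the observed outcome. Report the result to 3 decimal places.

P(H | E) ≈ 0.154

Write H for 'it will rain tomorrow'. Prior odds H:¬H = 0.06/0.94 = 0.063830. For the 'rain-predicted' outcome, the likelihood ratio is 0.77/0.27 = 2.8519.
Posterior odds = 0.063830 × 2.8519 = 0.18203, so P(H|E) = 0.18203/(1+0.18203) = 0.154.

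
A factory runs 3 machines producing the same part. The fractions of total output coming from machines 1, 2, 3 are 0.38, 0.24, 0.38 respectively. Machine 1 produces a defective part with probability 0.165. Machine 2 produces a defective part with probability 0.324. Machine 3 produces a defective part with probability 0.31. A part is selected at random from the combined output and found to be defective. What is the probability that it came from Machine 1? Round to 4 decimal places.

Posterior probability ≈ 0.2428

Tabulate prior·likelihood by source: [1] prior 0.38, lik 0.165, product 0.06270; [2] prior 0.24, lik 0.324, product 0.07776; [3] prior 0.38, lik 0.31, product 0.1178.
Normalizing constant = 0.25826; the posterior for Machine 1 is its product over the sum, 0.06270/0.25826 = 0.2428.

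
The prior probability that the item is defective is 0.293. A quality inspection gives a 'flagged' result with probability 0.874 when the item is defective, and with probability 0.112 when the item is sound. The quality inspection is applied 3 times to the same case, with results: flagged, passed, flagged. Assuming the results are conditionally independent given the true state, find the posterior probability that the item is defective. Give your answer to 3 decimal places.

With H the event that the item is defective, the joint likelihood of the observed sequence is P(data|H) = 0.874·0.126·0.874 = 0.096248 and P(data|¬H) = 0.112·0.888·0.112 = 0.011139.
Bayes: P(H|data) = 0.293·0.096248 / (0.293·0.096248 + 0.707·0.011139) = 0.028201/0.036076 = 0.7817.

Posterior P(H) ≈ 0.782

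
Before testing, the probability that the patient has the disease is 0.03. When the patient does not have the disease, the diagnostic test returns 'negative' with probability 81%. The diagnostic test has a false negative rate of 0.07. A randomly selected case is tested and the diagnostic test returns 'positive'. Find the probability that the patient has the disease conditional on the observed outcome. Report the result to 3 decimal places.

Write H for 'the patient has the disease'. Prior odds H:¬H = 0.03/0.97 = 0.030928. For the 'positive' outcome, the likelihood ratio is 0.93/0.19 = 4.8947.
Posterior odds = 0.030928 × 4.8947 = 0.15138, so P(H|E) = 0.15138/(1+0.15138) = 0.131.

P(H | E) ≈ 0.131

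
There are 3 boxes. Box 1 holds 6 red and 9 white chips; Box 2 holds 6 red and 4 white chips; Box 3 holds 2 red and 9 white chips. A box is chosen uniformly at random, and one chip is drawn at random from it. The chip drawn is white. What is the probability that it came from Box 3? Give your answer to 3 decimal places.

Posterior probability ≈ 0.450

P(white|Box 1) = 0.6; P(white|Box 2) = 0.4; P(white|Box 3) = 0.8182.
Prior × likelihood for each source: 0.333333·0.6=0.2000, 0.333333·0.4=0.1333, 0.333333·0.8182=0.2727. Summing gives P(white) = 0.60606.
P(Box 3 | white) = 0.2727 / 0.60606 = 0.450.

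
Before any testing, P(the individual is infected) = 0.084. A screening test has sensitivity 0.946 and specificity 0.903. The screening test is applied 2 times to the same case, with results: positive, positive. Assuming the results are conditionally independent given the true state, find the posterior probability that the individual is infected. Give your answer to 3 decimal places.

Posterior P(H) ≈ 0.897

With H the event that the individual is infected, the joint likelihood of the observed sequence is P(data|H) = 0.946·0.946 = 0.89492 and P(data|¬H) = 0.097·0.097 = 0.0094090.
Bayes: P(H|data) = 0.084·0.89492 / (0.084·0.89492 + 0.916·0.0094090) = 0.075173/0.083792 = 0.8971.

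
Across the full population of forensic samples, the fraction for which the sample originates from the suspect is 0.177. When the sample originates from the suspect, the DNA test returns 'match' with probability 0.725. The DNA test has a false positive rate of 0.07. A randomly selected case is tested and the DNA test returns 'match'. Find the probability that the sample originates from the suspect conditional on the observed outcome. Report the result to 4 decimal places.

P(H | E) ≈ 0.6902

Let H be the event that the sample originates from the suspect. P(H) = 0.177, so P(¬H) = 0.823. With E the 'match' result, P(E|H) = 0.725 and P(E|¬H) = 0.07.
P(E) = 0.725·0.177 + 0.07·0.823 = 0.12832 + 0.057610 = 0.18593.
By Bayes' theorem, P(H|E) = 0.12832 / 0.18593 = 0.6902.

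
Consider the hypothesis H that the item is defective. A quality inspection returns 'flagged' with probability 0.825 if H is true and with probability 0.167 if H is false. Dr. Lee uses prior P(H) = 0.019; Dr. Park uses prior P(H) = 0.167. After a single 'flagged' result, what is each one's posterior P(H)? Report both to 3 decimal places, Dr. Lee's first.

The likelihood ratio for a 'flagged' result is 0.825/0.167 = 4.9401.
Dr. Lee: prior odds 0.019/0.981 = 0.019368; posterior odds 0.095680; posterior probability 0.087.
Dr. Park: prior odds 0.167/0.833 = 0.20048; posterior odds 0.99040; posterior probability 0.498.

Dr. Lee: 0.087; Dr. Park: 0.498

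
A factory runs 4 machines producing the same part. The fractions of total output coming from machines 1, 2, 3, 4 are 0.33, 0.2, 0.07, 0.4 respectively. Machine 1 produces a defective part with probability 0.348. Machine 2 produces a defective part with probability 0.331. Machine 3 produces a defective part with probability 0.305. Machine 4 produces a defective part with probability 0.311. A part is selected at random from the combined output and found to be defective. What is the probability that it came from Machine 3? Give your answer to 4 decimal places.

Posterior probability ≈ 0.0653

P(defective|M1) = 0.348; P(defective|M2) = 0.331; P(defective|M3) = 0.305; P(defective|M4) = 0.311.
Prior × likelihood for each source: 0.33·0.348=0.1148, 0.2·0.331=0.06620, 0.07·0.305=0.02135, 0.4·0.311=0.1244. Summing gives P(defective) = 0.32679.
P(Machine 3 | defective) = 0.02135 / 0.32679 = 0.0653.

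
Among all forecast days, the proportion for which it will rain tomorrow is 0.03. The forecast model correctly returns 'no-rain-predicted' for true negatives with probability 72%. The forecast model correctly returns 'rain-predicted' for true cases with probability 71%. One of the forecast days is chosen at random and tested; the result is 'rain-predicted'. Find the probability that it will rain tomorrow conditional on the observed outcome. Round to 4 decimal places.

P(H | E) ≈ 0.0727

Write H for 'it will rain tomorrow'. Prior odds H:¬H = 0.03/0.97 = 0.030928. For the 'rain-predicted' outcome, the likelihood ratio is 0.71/0.28 = 2.5357.
Posterior odds = 0.030928 × 2.5357 = 0.078424, so P(H|E) = 0.078424/(1+0.078424) = 0.0727.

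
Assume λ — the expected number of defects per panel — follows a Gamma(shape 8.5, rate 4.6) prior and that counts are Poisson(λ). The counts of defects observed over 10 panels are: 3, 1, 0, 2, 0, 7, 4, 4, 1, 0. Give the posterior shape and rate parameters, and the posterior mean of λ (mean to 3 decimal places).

Posterior: Gamma(shape=30.5, rate=14.6); mean ≈ 2.089

The Poisson likelihood adds the total count to the shape and the number of exposure periods to the rate. Here ∑xᵢ = 22 and n = 10, so shape 8.5→30.5 and rate 4.6→14.6.
Posterior mean = shape/rate = 30.5/14.6 = 2.089.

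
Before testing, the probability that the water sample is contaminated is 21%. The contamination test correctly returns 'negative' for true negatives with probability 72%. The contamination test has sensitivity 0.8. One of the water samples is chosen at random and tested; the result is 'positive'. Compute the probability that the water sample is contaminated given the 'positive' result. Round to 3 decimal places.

Write H for 'the water sample is contaminated'. Prior odds H:¬H = 0.21/0.79 = 0.26582. For the 'positive' outcome, the likelihood ratio is 0.8/0.28 = 2.8571.
Posterior odds = 0.26582 × 2.8571 = 0.75949, so P(H|E) = 0.75949/(1+0.75949) = 0.432.

P(H | E) ≈ 0.432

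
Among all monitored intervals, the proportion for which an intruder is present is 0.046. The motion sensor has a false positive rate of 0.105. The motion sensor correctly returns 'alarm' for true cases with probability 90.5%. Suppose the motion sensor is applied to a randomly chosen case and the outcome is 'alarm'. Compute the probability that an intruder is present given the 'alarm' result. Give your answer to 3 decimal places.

P(H | E) ≈ 0.294

Write H for 'an intruder is present'. Prior odds H:¬H = 0.046/0.954 = 0.048218. For the 'alarm' outcome, the likelihood ratio is 0.905/0.105 = 8.6190.
Posterior odds = 0.048218 × 8.6190 = 0.41559, so P(H|E) = 0.41559/(1+0.41559) = 0.294.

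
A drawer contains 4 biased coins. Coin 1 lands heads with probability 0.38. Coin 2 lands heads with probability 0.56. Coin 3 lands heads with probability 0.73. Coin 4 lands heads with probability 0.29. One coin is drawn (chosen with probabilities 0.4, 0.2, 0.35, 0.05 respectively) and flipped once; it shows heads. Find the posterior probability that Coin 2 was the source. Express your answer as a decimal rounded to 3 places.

Posterior probability ≈ 0.210

Tabulate prior·likelihood by source: [1] prior 0.4, lik 0.38, product 0.1520; [2] prior 0.2, lik 0.56, product 0.1120; [3] prior 0.35, lik 0.73, product 0.2555; [4] prior 0.05, lik 0.29, product 0.01450.
Normalizing constant = 0.53400; the posterior for Coin 2 is its product over the sum, 0.1120/0.53400 = 0.210.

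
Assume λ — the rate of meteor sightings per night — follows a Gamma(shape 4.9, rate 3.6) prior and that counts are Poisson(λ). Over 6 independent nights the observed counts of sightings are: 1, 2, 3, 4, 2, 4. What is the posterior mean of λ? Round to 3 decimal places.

Posterior mean ≈ 2.177

Total count ∑xᵢ = 16 over n = 6 nights.
Gamma is conjugate to the Poisson likelihood: posterior is Gamma(shape = 4.9+16 = 20.9, rate = 3.6+6 = 9.6).
Posterior mean = shape/rate = 20.9/9.6 = 2.177.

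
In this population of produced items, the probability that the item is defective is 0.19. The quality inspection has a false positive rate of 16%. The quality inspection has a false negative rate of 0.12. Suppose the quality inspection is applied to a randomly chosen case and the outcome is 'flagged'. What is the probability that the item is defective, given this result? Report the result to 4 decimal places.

Write H for 'the item is defective'. Prior odds H:¬H = 0.19/0.81 = 0.23457. For the 'flagged' outcome, the likelihood ratio is 0.88/0.16 = 5.5000.
Posterior odds = 0.23457 × 5.5000 = 1.2901, so P(H|E) = 1.2901/(1+1.2901) = 0.5633.

P(H | E) ≈ 0.5633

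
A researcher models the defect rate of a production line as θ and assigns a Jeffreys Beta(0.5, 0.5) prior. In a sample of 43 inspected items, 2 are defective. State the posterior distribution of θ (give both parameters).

The binomial likelihood is conjugate to the Beta prior: with 2 successes and 41 failures, the posterior is Beta(0.5+2, 0.5+41) = Beta(2.5, 41.5).

Posterior: Beta(2.5, 41.5)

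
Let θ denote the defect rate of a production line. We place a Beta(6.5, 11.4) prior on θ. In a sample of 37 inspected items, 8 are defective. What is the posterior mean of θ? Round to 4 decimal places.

Posterior mean ≈ 0.2641

The binomial likelihood is conjugate to the Beta prior: with 8 successes and 29 failures, the posterior is Beta(6.5+8, 11.4+29) = Beta(14.5, 40.4).
E[θ | data] = 14.5/(14.5+40.4) = 0.2641.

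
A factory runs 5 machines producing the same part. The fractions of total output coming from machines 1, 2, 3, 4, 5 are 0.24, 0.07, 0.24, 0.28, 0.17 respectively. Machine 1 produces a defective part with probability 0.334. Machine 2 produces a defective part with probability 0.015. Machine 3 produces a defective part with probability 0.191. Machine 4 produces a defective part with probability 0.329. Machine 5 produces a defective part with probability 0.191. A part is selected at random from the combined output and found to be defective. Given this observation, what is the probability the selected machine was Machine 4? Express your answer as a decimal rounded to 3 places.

Posterior probability ≈ 0.366

P(defective|M1) = 0.334; P(defective|M2) = 0.015; P(defective|M3) = 0.191; P(defective|M4) = 0.329; P(defective|M5) = 0.191.
Prior × likelihood for each source: 0.24·0.334=0.08016, 0.07·0.015=0.001050, 0.24·0.191=0.04584, 0.28·0.329=0.09212, 0.17·0.191=0.03247. Summing gives P(defective) = 0.25164.
P(Machine 4 | defective) = 0.09212 / 0.25164 = 0.366.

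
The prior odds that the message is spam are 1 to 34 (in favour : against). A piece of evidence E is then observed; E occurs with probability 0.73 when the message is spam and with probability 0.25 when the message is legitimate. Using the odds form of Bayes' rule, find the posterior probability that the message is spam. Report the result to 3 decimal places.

Prior odds = 1/34 = 0.029412.
Likelihood ratio for E = 0.73/0.25 = 2.9200.
Posterior odds = prior odds × LR = 0.085882.
Posterior probability = odds/(1+odds) = 0.085882/1.0859 = 0.079.

Posterior probability ≈ 0.079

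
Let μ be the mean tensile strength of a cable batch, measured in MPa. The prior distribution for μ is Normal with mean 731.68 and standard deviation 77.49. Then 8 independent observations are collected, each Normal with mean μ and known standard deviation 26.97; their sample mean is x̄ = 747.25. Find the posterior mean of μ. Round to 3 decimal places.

Prior precision 1/τ₀² = 1/77.49² = 0.00016654; data precision n/σ² = 8/26.97² = 0.0109984.
Posterior precision = 0.00016654 + 0.0109984 = 0.0111649.
Posterior mean = (0.00016654·731.68 + 0.0109984·747.25) / 0.0111649 = 747.018.

Posterior mean ≈ 747.018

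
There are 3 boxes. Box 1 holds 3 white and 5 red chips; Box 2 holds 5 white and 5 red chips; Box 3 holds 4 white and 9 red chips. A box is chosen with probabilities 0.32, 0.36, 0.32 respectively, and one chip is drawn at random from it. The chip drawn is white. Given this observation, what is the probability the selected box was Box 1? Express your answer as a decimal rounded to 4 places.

Posterior probability ≈ 0.3012

P(white|Box 1) = 0.375; P(white|Box 2) = 0.5; P(white|Box 3) = 0.3077.
Prior × likelihood for each source: 0.32·0.375=0.1200, 0.36·0.5=0.1800, 0.32·0.3077=0.09846. Summing gives P(white) = 0.39846.
P(Box 1 | white) = 0.1200 / 0.39846 = 0.3012.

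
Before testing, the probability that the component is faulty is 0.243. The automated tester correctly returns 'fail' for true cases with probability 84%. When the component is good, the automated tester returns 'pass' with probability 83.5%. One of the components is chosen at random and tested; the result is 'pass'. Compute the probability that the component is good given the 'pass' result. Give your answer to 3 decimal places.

P(¬H | E) ≈ 0.942

Let H be the event that the component is faulty. P(H) = 0.243, so P(¬H) = 0.757. With E the 'pass' result, P(E|H) = 0.16 and P(E|¬H) = 0.835.
P(E) = 0.16·0.243 + 0.835·0.757 = 0.038880 + 0.63209 = 0.67097.
By Bayes' theorem, P(H|E) = 0.038880 / 0.67097 = 0.058. Hence P(¬H|E) = 1 − 0.058 = 0.942.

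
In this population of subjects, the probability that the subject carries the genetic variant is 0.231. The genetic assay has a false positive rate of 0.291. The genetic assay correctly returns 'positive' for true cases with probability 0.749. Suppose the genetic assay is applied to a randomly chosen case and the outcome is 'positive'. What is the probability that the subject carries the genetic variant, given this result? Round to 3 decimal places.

Write H for 'the subject carries the genetic variant'. Prior odds H:¬H = 0.231/0.769 = 0.30039. For the 'positive' outcome, the likelihood ratio is 0.749/0.291 = 2.5739.
Posterior odds = 0.30039 × 2.5739 = 0.77317, so P(H|E) = 0.77317/(1+0.77317) = 0.436.

P(H | E) ≈ 0.436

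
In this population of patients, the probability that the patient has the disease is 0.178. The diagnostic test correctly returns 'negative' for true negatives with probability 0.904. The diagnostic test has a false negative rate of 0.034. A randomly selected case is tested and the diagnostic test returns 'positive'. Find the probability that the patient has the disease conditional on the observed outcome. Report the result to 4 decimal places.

Let H be the event that the patient has the disease. P(H) = 0.178, so P(¬H) = 0.822. With E the 'positive' result, P(E|H) = 0.966 and P(E|¬H) = 0.096.
P(E) = 0.966·0.178 + 0.096·0.822 = 0.17195 + 0.078912 = 0.25086.
By Bayes' theorem, P(H|E) = 0.17195 / 0.25086 = 0.6854.

P(H | E) ≈ 0.6854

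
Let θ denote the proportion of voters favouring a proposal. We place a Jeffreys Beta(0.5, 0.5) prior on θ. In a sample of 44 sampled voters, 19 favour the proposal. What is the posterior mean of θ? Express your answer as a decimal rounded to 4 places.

The binomial likelihood is conjugate to the Beta prior: with 19 successes and 25 failures, the posterior is Beta(0.5+19, 0.5+25) = Beta(19.5, 25.5).
Posterior mean = α/(α+β) = 19.5/45 = 0.4333.

Posterior mean ≈ 0.4333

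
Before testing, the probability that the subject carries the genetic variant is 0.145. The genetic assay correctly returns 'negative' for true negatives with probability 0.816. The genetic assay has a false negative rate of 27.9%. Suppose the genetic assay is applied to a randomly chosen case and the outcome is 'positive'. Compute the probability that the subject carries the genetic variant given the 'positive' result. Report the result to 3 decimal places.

Let H be the event that the subject carries the genetic variant. P(H) = 0.145, so P(¬H) = 0.855. With E the 'positive' result, P(E|H) = 0.721 and P(E|¬H) = 0.184.
P(E) = 0.721·0.145 + 0.184·0.855 = 0.10454 + 0.15732 = 0.26186.
By Bayes' theorem, P(H|E) = 0.10454 / 0.26186 = 0.399.

P(H | E) ≈ 0.399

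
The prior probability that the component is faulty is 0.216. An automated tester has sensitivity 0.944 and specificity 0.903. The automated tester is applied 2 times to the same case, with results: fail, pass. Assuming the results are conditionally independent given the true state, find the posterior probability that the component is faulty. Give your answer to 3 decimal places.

Let H be the event that the component is faulty; start with P(H) = 0.216. P('fail'|H) = 0.944, P('fail'|¬H) = 0.097.
Update on result 1 ('fail'): P(H) ← 0.944·0.2160 / (0.944·0.2160 + 0.097·0.7840) = 0.20390/0.27995 = 0.7284.
Update on result 2 ('pass'): P(H) ← 0.056·0.7284 / (0.056·0.7284 + 0.903·0.2716) = 0.040788/0.28608 = 0.1426.

Posterior P(H) ≈ 0.143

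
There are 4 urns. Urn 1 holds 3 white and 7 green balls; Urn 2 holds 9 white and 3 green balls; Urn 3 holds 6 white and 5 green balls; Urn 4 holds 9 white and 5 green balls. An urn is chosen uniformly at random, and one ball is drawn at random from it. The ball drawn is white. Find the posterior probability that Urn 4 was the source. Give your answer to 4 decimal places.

Tabulate prior·likelihood by source: [1] prior 0.25, lik 0.3, product 0.07500; [2] prior 0.25, lik 0.75, product 0.1875; [3] prior 0.25, lik 0.5455, product 0.1364; [4] prior 0.25, lik 0.6429, product 0.1607.
Normalizing constant = 0.55958; the posterior for Urn 4 is its product over the sum, 0.1607/0.55958 = 0.2872.

Posterior probability ≈ 0.2872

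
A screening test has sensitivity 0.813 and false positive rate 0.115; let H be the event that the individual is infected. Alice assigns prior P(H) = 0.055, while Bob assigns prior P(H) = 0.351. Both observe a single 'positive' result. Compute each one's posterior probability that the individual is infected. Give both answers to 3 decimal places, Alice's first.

The likelihood ratio for a 'positive' result is 0.813/0.115 = 7.0696.
Alice: prior odds 0.055/0.945 = 0.058201; posterior odds 0.41146; posterior probability 0.292.
Bob: prior odds 0.351/0.649 = 0.54083; posterior odds 3.8234; posterior probability 0.793.

Alice: 0.292; Bob: 0.793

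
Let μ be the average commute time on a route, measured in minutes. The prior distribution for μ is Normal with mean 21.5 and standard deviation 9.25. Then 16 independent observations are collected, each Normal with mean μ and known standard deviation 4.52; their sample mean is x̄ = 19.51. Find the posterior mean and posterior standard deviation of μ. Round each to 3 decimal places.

With known σ, the Normal prior is conjugate. Weight on the data is w = (n/σ²)/(n/σ² + 1/τ₀²) = 0.783147/(0.783147+0.0116874) = 0.98530.
Posterior mean = w·x̄ + (1−w)·μ₀ = 0.98530·19.51 + 0.014704·21.5 = 19.539. Posterior variance = 1/(0.783147+0.0116874) = 1.25812, so SD = 1.122.

Posterior mean ≈ 19.539; posterior SD ≈ 1.122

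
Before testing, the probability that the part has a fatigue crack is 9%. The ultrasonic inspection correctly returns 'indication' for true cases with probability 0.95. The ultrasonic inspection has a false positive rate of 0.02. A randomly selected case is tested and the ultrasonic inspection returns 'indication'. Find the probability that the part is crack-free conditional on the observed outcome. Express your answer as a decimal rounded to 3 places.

Let H be the event that the part has a fatigue crack. P(H) = 0.09, so P(¬H) = 0.91. With E the 'indication' result, P(E|H) = 0.95 and P(E|¬H) = 0.02.
P(E) = 0.95·0.09 + 0.02·0.91 = 0.085500 + 0.018200 = 0.10370.
By Bayes' theorem, P(H|E) = 0.085500 / 0.10370 = 0.824. Hence P(¬H|E) = 1 − 0.824 = 0.176.

P(¬H | E) ≈ 0.176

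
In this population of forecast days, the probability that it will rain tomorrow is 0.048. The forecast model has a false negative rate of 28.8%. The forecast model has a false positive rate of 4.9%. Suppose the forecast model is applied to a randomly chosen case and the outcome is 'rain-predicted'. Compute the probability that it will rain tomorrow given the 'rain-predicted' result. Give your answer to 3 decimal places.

Let H be the event that it will rain tomorrow. P(H) = 0.048, so P(¬H) = 0.952. With E the 'rain-predicted' result, P(E|H) = 0.712 and P(E|¬H) = 0.049.
P(E) = 0.712·0.048 + 0.049·0.952 = 0.034176 + 0.046648 = 0.080824.
By Bayes' theorem, P(H|E) = 0.034176 / 0.080824 = 0.423.

P(H | E) ≈ 0.423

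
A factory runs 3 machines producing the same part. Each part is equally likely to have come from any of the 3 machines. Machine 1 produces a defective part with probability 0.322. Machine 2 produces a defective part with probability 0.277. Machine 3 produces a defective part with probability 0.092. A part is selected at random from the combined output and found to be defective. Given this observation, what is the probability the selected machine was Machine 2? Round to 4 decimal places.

P(defective|M1) = 0.322; P(defective|M2) = 0.277; P(defective|M3) = 0.092.
Prior × likelihood for each source: 0.333333·0.322=0.1073, 0.333333·0.277=0.09233, 0.333333·0.092=0.03067. Summing gives P(defective) = 0.23033.
P(Machine 2 | defective) = 0.09233 / 0.23033 = 0.4009.

Posterior probability ≈ 0.4009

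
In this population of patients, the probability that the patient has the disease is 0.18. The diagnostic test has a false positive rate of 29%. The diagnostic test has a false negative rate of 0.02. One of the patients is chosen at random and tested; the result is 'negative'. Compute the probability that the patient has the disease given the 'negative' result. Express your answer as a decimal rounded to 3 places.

Write H for 'the patient has the disease'. Prior odds H:¬H = 0.18/0.82 = 0.21951. For the 'negative' outcome, the likelihood ratio is 0.02/0.71 = 0.028169.
Posterior odds = 0.21951 × 0.028169 = 0.0061834, so P(H|E) = 0.0061834/(1+0.0061834) = 0.006.

P(H | E) ≈ 0.006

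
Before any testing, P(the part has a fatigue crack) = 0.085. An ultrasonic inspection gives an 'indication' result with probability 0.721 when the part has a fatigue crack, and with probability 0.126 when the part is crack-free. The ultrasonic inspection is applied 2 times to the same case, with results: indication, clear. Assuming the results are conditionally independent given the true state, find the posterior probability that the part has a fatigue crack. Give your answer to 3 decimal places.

Posterior P(H) ≈ 0.145

Let H be the event that the part has a fatigue crack; start with P(H) = 0.085. P('indication'|H) = 0.721, P('indication'|¬H) = 0.126.
Update on result 1 ('indication'): P(H) ← 0.721·0.0850 / (0.721·0.0850 + 0.126·0.9150) = 0.061285/0.17658 = 0.3471.
Update on result 2 ('clear'): P(H) ← 0.279·0.3471 / (0.279·0.3471 + 0.874·0.6529) = 0.096834/0.66749 = 0.1451.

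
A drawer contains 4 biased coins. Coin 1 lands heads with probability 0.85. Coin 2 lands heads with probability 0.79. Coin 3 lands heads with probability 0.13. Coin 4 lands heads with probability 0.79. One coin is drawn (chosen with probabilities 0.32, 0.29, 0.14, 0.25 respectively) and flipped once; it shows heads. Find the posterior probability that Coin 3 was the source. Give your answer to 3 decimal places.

Posterior probability ≈ 0.025

Tabulate prior·likelihood by source: [1] prior 0.32, lik 0.85, product 0.2720; [2] prior 0.29, lik 0.79, product 0.2291; [3] prior 0.14, lik 0.13, product 0.01820; [4] prior 0.25, lik 0.79, product 0.1975.
Normalizing constant = 0.71680; the posterior for Coin 3 is its product over the sum, 0.01820/0.71680 = 0.025.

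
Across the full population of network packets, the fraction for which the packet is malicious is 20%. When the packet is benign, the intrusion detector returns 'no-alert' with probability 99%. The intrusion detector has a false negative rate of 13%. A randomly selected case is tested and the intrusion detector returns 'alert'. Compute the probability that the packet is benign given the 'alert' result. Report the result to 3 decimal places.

Write H for 'the packet is malicious'. Prior odds H:¬H = 0.2/0.8 = 0.25000. For the 'alert' outcome, the likelihood ratio is 0.87/0.01 = 87.000.
Posterior odds = 0.25000 × 87.000 = 21.750, so P(H|E) = 21.750/(1+21.750) = 0.956. Then P(¬H|E) = 1 − 0.956 = 0.044.

P(¬H | E) ≈ 0.044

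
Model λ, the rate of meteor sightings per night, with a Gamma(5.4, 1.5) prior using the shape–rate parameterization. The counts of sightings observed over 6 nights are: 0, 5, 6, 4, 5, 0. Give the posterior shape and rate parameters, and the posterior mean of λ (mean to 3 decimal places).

Total count ∑xᵢ = 20 over n = 6 nights.
Gamma is conjugate to the Poisson likelihood: posterior is Gamma(shape = 5.4+20 = 25.4, rate = 1.5+6 = 7.5).
E[λ | data] = 25.4/7.5 = 3.387.

Posterior: Gamma(shape=25.4, rate=7.5); mean ≈ 3.387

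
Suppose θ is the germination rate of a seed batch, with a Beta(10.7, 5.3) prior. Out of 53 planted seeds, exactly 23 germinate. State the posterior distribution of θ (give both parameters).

Observing 23 successes and 30 failures updates Beta(10.7, 5.3) by adding the success and failure counts to the two shape parameters: α = 10.7+23 = 33.7, β = 5.3+30 = 35.3.

Posterior: Beta(33.7, 35.3)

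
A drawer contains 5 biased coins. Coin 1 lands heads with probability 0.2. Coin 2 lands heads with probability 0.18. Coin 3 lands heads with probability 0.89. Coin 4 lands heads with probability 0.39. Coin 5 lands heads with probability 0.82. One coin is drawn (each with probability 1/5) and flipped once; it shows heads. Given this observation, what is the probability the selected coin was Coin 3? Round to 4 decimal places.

P(heads|C1) = 0.2; P(heads|C2) = 0.18; P(heads|C3) = 0.89; P(heads|C4) = 0.39; P(heads|C5) = 0.82.
Prior × likelihood for each source: 0.2·0.2=0.04000, 0.2·0.18=0.03600, 0.2·0.89=0.1780, 0.2·0.39=0.07800, 0.2·0.82=0.1640. Summing gives P(heads) = 0.49600.
P(Coin 3 | heads) = 0.1780 / 0.49600 = 0.3589.

Posterior probability ≈ 0.3589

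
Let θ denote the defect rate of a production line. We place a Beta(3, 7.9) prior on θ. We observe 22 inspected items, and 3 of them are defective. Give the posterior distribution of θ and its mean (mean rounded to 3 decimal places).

Posterior: Beta(6, 26.9); mean ≈ 0.182

Observing 3 successes and 19 failures updates Beta(3, 7.9) by adding the success and failure counts to the two shape parameters: α = 3+3 = 6, β = 7.9+19 = 26.9.
Posterior mean = α/(α+β) = 6/32.9 = 0.182.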